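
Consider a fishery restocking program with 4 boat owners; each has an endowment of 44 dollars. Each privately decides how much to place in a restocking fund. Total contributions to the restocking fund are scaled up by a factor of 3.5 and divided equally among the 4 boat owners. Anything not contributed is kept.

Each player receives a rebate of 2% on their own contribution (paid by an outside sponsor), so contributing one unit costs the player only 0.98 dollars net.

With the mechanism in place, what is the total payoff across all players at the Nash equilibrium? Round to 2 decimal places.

Even with the mechanism, each unit contributed returns only (3.5/4) / 0.98 = 0.8929 per unit of net cost, so contributing nothing is still dominant.
Everyone keeps their endowment and the group total is 4 × 44 = 176.

176.00 dollars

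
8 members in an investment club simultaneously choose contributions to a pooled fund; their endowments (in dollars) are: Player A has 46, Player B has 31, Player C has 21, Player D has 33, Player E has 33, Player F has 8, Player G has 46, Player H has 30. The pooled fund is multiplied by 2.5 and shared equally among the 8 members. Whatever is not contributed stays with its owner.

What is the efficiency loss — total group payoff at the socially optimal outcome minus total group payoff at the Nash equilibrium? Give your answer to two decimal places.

The private return per contributed unit is 2.5/8 = 0.3125 < 1 for every player regardless of endowment, so the Nash equilibrium is zero contribution and the group total is Σ E_j = 46 + 31 + 21 + 33 + 33 + 8 + 46 + 30 = 248.
Each contributed unit returns 2.500 to the group, so the social optimum is full contribution by everyone: group total = 2.500 × 248 = 620.00.
Efficiency loss = (2.500 − 1) × 248 = 372.00.

372.00 dollars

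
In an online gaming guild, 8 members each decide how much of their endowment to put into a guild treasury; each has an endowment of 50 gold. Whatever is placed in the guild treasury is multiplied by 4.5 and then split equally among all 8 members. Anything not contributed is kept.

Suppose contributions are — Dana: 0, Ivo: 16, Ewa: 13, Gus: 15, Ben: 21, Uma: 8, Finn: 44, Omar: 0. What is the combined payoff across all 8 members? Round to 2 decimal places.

Total contributed: 0 + 16 + 13 + 15 + 21 + 8 + 44 + 0 = 117; total kept: 8 × 50 − 117 = 283.
The guild treasury pays out 4.5 × 117 = 526.50 in aggregate.
Group total = 283 + 526.50 = 809.50.

809.50 gold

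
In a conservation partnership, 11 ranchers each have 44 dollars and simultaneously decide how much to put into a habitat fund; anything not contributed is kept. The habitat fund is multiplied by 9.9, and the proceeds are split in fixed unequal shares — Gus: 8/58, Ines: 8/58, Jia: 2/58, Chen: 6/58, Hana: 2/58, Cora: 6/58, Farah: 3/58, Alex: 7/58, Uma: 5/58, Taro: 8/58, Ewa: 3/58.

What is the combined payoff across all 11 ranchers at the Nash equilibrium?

2833.60 dollars

Player j's private return per contributed unit is 9.9 × (j's share). Contributing is weakly dominant for j when that share is at least 1/9.9 = 0.1010, and contributing 0 is dominant otherwise.
Gus, Ines, Chen, Cora, Alex and Taro clear that bar, contributing 44 each; the remaining 5 contribute 0. Total contributed: 264.
The habitat fund pays out 9.9 × 264 = 2613.60 in total (split across the unequal shares, but the aggregate is all that matters for the group sum).
The 5 free-riders keep 44 each, adding 220. Group total = 220 + 2613.60 = 2833.60.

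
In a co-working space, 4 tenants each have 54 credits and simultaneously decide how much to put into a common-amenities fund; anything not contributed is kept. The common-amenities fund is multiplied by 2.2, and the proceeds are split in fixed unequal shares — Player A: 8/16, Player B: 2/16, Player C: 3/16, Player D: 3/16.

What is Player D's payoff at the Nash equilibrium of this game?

For player j, contributing a unit is worthwhile iff 2.2 × (j's share) ≥ 1, i.e. iff j's share is at least 0.4545.
Only Player A (8/16) clears that bar, contributing 54; the remaining 3 contribute 0. Total contributed: 54.
Player D keeps 54 and receives 2.2 × 54 × 3/16 = 22.28 from the common-amenities fund, for a payoff of 76.28.

76.28 credits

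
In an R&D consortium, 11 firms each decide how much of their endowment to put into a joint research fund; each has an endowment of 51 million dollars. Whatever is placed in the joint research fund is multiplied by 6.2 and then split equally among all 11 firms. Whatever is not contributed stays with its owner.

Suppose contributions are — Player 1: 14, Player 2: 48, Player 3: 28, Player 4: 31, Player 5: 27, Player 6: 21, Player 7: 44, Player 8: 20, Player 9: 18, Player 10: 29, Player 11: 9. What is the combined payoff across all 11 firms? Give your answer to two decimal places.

Total contributed: 14 + 48 + 28 + 31 + 27 + 21 + 44 + 20 + 18 + 29 + 9 = 289; total kept: 11 × 51 − 289 = 272.
The joint research fund pays out 6.2 × 289 = 1791.80 in aggregate.
Group total = 272 + 1791.80 = 2063.80.

2063.80 million dollars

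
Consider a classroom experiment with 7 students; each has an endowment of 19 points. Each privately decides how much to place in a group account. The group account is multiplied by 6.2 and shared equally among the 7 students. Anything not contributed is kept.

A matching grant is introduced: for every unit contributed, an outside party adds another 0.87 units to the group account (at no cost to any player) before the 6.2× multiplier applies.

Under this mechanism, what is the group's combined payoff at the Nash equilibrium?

1542.00 points

The effective private return per unit is now 6.2 × 1.87 / 7 = 1.6563 > 1, so every player's dominant strategy flips to full contribution.
So the Nash equilibrium is full contribution by all 7; the group earns 6.2 × 1.87 × 133 = 1542.00.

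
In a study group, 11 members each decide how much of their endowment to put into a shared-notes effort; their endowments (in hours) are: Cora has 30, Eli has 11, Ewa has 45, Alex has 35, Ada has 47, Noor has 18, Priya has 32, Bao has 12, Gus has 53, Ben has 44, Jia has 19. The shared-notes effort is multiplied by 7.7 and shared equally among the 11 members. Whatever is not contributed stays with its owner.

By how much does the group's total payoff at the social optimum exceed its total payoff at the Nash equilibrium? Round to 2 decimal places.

The private return per contributed unit is 7.7/11 = 0.7000 < 1 for every player regardless of endowment, so the Nash equilibrium is zero contribution and the group total is Σ E_j = 30 + 11 + 45 + 35 + 47 + 18 + 32 + 12 + 53 + 44 + 19 = 346.
Each contributed unit returns 7.700 to the group, so the social optimum is full contribution by everyone: group total = 7.700 × 346 = 2664.20.
Efficiency loss = (7.700 − 1) × 346 = 2318.20.

2318.20 hours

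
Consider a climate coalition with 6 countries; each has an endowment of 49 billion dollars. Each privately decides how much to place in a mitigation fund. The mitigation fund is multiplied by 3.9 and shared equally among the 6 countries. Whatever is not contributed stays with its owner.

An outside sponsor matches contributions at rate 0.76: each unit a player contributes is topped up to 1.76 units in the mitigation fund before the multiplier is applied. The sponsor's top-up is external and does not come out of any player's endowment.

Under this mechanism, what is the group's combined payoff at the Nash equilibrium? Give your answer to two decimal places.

2018.02 billion dollars

The effective private return per unit is now 3.9 × 1.76 / 6 = 1.1440 > 1, so every player's dominant strategy flips to full contribution.
So the Nash equilibrium is full contribution by all 6; the group earns 3.9 × 1.76 × 294 = 2018.02.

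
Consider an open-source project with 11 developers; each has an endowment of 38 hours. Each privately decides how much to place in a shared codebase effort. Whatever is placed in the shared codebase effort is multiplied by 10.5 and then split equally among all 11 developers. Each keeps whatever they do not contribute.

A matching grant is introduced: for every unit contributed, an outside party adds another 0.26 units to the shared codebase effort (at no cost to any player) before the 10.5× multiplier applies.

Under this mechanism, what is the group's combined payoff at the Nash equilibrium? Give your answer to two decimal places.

Under the mechanism each unit contributed yields 10.5 × 1.26 / 11 = 1.2027 back to its contributor per unit of net cost, which exceeds 1, making full contribution the dominant choice for everyone.
At the Nash equilibrium everyone contributes 38. Group total payoff = 10.5 × 1.26 × 418 = 5530.14.

5530.14 hours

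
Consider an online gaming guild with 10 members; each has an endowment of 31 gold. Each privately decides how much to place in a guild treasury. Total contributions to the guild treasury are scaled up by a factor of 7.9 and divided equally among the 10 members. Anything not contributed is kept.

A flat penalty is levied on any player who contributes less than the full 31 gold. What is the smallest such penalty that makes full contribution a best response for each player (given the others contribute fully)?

Given the others contribute fully, the best deviation is to contribute 0 (any partial contribution still incurs the fine and gives up units whose private return 0.7900 is below 1).
Deviating from 31 to 0 saves 31 gold but forfeits the deviator's share of the drop in the guild treasury: 7.9/10 × 31 = 24.49.
So the deviation gain is 31 − 24.49 = 6.51, and the fine must be at least 6.51 gold to wipe it out.

6.51 gold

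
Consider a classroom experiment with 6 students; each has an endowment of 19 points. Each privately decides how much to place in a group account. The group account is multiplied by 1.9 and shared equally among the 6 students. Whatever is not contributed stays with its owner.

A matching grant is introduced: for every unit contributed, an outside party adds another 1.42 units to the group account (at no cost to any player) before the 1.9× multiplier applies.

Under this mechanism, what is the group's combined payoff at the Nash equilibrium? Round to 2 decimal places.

114.00 points

The effective private return is 1.9 × 2.42 / 6 = 0.7663, which is still under 1, so the mechanism doesn't change anyone's dominant strategy: zero contribution.
At the Nash equilibrium no one contributes; group total payoff = 6 × 19 = 114.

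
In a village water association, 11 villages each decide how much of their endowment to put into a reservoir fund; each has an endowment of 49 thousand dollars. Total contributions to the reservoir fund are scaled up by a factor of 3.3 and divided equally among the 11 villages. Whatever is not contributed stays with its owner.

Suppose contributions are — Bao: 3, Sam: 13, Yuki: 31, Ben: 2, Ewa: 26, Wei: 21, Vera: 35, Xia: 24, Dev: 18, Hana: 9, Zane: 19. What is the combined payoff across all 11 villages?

1001.30 thousand dollars

Total contributed: 3 + 13 + 31 + 2 + 26 + 21 + 35 + 24 + 18 + 9 + 19 = 201; total kept: 11 × 49 − 201 = 338.
The reservoir fund pays out 3.3 × 201 = 663.30 in aggregate.
Group total = 338 + 663.30 = 1001.30.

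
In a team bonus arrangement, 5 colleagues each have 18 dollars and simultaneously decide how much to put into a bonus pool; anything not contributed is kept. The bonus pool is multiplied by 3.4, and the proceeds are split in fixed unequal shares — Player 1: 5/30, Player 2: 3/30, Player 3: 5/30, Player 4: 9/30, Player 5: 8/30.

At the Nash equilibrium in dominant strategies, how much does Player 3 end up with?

28.20 dollars

For player j, contributing a unit is worthwhile iff 3.4 × (j's share) ≥ 1, i.e. iff j's share is at least 0.2941.
Only Player 4 (9/30) clears that bar, contributing 18; the remaining 4 contribute 0. Total contributed: 18.
Player 3 keeps 18 and receives 3.4 × 18 × 5/30 = 10.20 from the bonus pool, for a payoff of 28.20.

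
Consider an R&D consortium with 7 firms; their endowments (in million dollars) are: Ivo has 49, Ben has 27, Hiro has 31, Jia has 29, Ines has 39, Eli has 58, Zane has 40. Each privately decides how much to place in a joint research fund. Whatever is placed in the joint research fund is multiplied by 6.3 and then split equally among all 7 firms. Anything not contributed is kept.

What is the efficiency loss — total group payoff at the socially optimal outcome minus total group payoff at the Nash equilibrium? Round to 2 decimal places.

1446.90 million dollars

The private return per contributed unit is 6.3/7 = 0.9000 < 1 for every player regardless of endowment, so the Nash equilibrium is zero contribution and the group total is Σ E_j = 49 + 27 + 31 + 29 + 39 + 58 + 40 = 273.
Each contributed unit returns 6.300 to the group, so the social optimum is full contribution by everyone: group total = 6.300 × 273 = 1719.90.
Efficiency loss = (6.300 − 1) × 273 = 1446.90.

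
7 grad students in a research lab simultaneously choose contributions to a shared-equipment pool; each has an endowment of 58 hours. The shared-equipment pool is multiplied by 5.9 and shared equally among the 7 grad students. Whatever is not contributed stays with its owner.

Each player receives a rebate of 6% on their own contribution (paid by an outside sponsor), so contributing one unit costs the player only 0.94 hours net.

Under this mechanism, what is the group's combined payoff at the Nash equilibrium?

Even with the mechanism, each unit contributed returns only (5.9/7) / 0.94 = 0.8967 per unit of net cost, so contributing nothing is still dominant.
Everyone keeps their endowment and the group total is 7 × 58 = 406.

406.00 hours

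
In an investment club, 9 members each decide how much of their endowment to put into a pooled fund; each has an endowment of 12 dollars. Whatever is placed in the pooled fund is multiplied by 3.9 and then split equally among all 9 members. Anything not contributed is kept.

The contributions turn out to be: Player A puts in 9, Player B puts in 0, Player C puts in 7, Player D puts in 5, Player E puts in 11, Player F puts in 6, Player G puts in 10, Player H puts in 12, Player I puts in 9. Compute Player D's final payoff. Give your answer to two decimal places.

Total contributed: 9 + 0 + 7 + 5 + 11 + 6 + 10 + 12 + 9 = 69.
Each receives 3.9 × 69 / 9 = 29.90 from the pooled fund.
Player D keeps 12 − 5 = 7, so Player D's payoff is 7 + 29.90 = 36.90.

36.90 dollars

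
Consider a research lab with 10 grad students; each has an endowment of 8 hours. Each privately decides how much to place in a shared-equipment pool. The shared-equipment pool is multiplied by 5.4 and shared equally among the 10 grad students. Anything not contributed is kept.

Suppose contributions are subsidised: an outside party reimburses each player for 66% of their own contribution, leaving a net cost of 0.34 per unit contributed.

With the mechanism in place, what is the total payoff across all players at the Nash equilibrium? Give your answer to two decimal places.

484.80 hours

Under the mechanism each unit contributed yields (5.4/10) / 0.34 = 1.5882 back to its contributor per unit of net cost, which exceeds 1, making full contribution the dominant choice for everyone.
At the Nash equilibrium everyone contributes 8. Group total payoff = 10 × (8 × 0.66 + 5.4 × 8) = 484.80.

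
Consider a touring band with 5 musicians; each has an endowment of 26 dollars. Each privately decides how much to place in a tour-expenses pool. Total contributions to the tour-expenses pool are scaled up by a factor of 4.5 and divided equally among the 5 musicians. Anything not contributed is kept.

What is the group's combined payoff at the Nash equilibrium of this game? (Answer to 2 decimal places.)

130.00 dollars

Each contributed unit returns 4.5/5 = 0.9000 to its contributor — below 1 — so contributing 0 is dominant for every player. At the Nash equilibrium everyone keeps their 26, and the group total is 5 × 26 = 130.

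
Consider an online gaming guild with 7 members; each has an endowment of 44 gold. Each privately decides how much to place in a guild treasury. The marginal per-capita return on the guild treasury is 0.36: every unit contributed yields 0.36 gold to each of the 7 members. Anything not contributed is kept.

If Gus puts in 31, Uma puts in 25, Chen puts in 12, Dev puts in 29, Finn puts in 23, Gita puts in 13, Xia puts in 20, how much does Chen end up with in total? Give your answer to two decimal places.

87.08 gold

Total contributed: 31 + 25 + 12 + 29 + 23 + 13 + 20 = 153.
Each receives 0.36 × 153 = 55.08 from the guild treasury.
Chen keeps 44 − 12 = 32, so Chen's payoff is 32 + 55.08 = 87.08.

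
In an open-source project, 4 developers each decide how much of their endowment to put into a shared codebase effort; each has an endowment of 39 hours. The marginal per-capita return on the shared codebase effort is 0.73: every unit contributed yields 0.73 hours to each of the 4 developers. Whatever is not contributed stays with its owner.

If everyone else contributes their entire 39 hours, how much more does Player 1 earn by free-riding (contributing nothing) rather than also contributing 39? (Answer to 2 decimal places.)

Switching from a contribution of 39 to 0 lets Player 1 keep an extra 39 hours, but lowers the shared codebase effort by 39, which costs Player 1 their own share of that drop: 0.73 × 39 = 28.47.
Net gain = 39 − 28.47 = 10.53. The private return per contributed unit (0.73) is below 1, so free-riding is indeed the best response regardless of what the others do.

10.53 hours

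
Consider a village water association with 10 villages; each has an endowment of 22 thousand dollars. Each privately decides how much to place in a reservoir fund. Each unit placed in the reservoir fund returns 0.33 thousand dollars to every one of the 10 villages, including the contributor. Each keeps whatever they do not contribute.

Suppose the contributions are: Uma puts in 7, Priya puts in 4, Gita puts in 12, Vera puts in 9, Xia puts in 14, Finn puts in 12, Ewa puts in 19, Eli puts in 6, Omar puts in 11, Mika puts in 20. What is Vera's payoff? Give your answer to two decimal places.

Total contributed: 7 + 4 + 12 + 9 + 14 + 12 + 19 + 6 + 11 + 20 = 114.
Each receives 0.33 × 114 = 37.62 from the reservoir fund.
Vera keeps 22 − 9 = 13, so Vera's payoff is 13 + 37.62 = 50.62.

50.62 thousand dollars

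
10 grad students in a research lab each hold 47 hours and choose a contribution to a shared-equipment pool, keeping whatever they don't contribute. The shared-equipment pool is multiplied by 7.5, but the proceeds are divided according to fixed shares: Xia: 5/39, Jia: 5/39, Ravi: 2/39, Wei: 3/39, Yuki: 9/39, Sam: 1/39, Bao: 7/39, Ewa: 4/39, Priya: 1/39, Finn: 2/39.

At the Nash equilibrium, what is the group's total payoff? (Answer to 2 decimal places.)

Player j's private return per contributed unit is 7.5 × (j's share). Contributing is weakly dominant for j when that share is at least 1/7.5 = 0.1333, and contributing 0 is dominant otherwise.
Yuki and Bao are above the threshold, contributing 47 each; the remaining 8 contribute 0. Total contributed: 94.
The shared-equipment pool pays out 7.5 × 94 = 705.00 in total (split across the unequal shares, but the aggregate is all that matters for the group sum).
The 8 free-riders keep 47 each, adding 376. Group total = 376 + 705.00 = 1081.00.

1081.00 hours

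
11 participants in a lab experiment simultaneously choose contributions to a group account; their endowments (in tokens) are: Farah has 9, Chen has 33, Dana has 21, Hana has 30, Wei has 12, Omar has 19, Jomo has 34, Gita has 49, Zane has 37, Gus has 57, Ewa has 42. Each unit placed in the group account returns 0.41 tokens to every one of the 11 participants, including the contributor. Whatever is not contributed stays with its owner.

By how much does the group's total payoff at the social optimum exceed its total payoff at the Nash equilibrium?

The private return per contributed unit is 0.41 < 1 for everyone, so the Nash equilibrium is zero contribution and the group total is Σ E_j = 9 + 33 + 21 + 30 + 12 + 19 + 34 + 49 + 37 + 57 + 42 = 343.
Each contributed unit returns 4.510 to the group, so the social optimum is full contribution by everyone: group total = 4.510 × 343 = 1546.93.
Efficiency loss = (4.510 − 1) × 343 = 1203.93.

1203.93 tokens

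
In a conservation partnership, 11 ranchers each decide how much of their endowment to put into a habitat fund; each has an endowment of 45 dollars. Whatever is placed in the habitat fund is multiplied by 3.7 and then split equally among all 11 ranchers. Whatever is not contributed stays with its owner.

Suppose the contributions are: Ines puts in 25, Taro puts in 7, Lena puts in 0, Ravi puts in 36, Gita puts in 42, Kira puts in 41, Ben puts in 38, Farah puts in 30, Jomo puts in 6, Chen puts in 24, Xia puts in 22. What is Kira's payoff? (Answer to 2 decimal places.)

Total contributed: 25 + 7 + 0 + 36 + 42 + 41 + 38 + 30 + 6 + 24 + 22 = 271.
Each receives 3.7 × 271 / 11 = 91.15 from the habitat fund.
Kira keeps 45 − 41 = 4, so Kira's payoff is 4 + 91.15 = 95.15.

95.15 dollars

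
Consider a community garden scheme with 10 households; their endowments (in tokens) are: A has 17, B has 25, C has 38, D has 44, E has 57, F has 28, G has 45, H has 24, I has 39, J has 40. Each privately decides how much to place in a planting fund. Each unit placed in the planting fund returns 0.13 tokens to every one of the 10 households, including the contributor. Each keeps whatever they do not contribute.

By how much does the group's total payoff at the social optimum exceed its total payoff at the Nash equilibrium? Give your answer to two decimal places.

The private return per contributed unit is 0.13 < 1 for everyone, so the Nash equilibrium is zero contribution and the group total is Σ E_j = 17 + 25 + 38 + 44 + 57 + 28 + 45 + 24 + 39 + 40 = 357.
Each contributed unit returns 1.300 to the group, so the social optimum is full contribution by everyone: group total = 1.300 × 357 = 464.10.
Efficiency loss = (1.300 − 1) × 357 = 107.10.

107.10 tokens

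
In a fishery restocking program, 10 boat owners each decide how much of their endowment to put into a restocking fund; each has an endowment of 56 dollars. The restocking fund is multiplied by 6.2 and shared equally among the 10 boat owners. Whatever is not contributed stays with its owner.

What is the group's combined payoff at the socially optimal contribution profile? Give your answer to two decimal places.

3472.00 dollars

Each contributed unit returns 6.200 to the group as a whole (0.6200 to each of 10 players), which exceeds 1, so the social optimum is full contribution: group total = 6.200 × 560 = 3472.00.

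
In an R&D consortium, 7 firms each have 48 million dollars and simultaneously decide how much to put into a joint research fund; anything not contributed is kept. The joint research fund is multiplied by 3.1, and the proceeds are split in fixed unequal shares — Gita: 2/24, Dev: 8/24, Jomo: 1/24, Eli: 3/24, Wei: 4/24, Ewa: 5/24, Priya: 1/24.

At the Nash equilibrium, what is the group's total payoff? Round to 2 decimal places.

436.80 million dollars

Player j's private return per contributed unit is 3.1 × (j's share). Contributing is weakly dominant for j when that share is at least 1/3.1 = 0.3226, and contributing 0 is dominant otherwise.
Dev alone (share 8/24) is above the threshold, contributing 48; the remaining 6 contribute 0. Total contributed: 48.
The joint research fund pays out 3.1 × 48 = 148.80 in total (split across the unequal shares, but the aggregate is all that matters for the group sum).
The 6 free-riders keep 48 each, adding 288. Group total = 288 + 148.80 = 436.80.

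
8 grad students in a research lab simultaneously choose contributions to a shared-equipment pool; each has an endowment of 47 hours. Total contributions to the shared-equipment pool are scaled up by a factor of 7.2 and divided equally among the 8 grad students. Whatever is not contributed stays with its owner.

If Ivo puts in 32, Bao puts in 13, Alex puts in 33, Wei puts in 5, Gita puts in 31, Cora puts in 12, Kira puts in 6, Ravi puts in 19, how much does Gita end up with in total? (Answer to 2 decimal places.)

Total contributed: 32 + 13 + 33 + 5 + 31 + 12 + 6 + 19 = 151.
Each receives 7.2 × 151 / 8 = 135.90 from the shared-equipment pool.
Gita keeps 47 − 31 = 16, so Gita's payoff is 16 + 135.90 = 151.90.

151.90 hours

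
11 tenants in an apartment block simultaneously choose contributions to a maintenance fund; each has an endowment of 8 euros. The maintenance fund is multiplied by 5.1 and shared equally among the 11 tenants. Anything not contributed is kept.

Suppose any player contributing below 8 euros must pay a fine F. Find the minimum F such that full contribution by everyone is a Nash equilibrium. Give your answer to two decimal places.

4.29 euros

Given the others contribute fully, the best deviation is to contribute 0 (any partial contribution still incurs the fine and gives up units whose private return 0.4636 is below 1).
Deviating from 8 to 0 saves 8 euros but forfeits the deviator's share of the drop in the maintenance fund: 5.1/11 × 8 = 3.71.
So the deviation gain is 8 − 3.71 = 4.29, and the fine must be at least 4.29 euros to wipe it out.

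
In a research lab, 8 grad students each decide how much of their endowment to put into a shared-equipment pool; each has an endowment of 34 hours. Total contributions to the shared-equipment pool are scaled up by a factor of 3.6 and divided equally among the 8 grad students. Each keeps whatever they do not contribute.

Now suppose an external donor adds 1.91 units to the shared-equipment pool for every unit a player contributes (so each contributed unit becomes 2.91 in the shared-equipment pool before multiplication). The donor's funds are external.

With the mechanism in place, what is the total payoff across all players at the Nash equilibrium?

The effective private return per unit is now 3.6 × 2.91 / 8 = 1.3095 > 1, so every player's dominant strategy flips to full contribution.
At the Nash equilibrium everyone contributes 34. Group total payoff = 3.6 × 2.91 × 272 = 2849.47.

2849.47 hours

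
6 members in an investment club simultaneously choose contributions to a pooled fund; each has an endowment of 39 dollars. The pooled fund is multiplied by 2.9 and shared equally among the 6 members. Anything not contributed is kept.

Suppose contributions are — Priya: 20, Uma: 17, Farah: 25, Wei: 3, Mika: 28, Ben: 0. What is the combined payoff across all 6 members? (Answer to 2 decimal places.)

410.70 dollars

Total contributed: 20 + 17 + 25 + 3 + 28 + 0 = 93; total kept: 6 × 39 − 93 = 141.
The pooled fund pays out 2.9 × 93 = 269.70 in aggregate.
Group total = 141 + 269.70 = 410.70.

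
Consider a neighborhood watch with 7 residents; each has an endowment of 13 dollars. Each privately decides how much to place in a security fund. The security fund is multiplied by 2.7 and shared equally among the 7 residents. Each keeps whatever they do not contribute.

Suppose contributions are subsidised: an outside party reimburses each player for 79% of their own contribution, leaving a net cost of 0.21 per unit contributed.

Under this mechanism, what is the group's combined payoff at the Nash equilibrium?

With the mechanism, a contributed unit returns (2.7/7) / 0.21 = 1.8367 per unit of net cost to the contributor — now above 1 — so contributing fully is weakly dominant for every player.
So the Nash equilibrium is full contribution by all 7; the group earns 7 × (13 × 0.79 + 2.7 × 13) = 317.59.

317.59 dollars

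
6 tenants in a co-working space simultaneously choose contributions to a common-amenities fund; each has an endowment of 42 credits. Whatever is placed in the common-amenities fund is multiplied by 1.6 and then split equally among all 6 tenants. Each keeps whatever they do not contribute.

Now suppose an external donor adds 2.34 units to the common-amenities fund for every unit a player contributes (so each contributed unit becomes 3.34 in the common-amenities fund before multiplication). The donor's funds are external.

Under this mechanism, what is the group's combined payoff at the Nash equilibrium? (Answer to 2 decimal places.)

With the mechanism, a contributed unit returns 1.6 × 3.34 / 6 = 0.8907 per unit of net cost — still below 1 — so contributing 0 remains dominant for every player.
Everyone keeps their endowment and the group total is 6 × 42 = 252.

252.00 credits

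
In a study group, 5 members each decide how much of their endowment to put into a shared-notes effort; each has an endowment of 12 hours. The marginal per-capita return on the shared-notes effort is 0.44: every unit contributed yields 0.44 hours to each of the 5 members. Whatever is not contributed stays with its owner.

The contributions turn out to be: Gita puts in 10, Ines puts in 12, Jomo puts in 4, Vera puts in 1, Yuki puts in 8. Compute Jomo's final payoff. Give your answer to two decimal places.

Total contributed: 10 + 12 + 4 + 1 + 8 = 35.
Each receives 0.44 × 35 = 15.40 from the shared-notes effort.
Jomo keeps 12 − 4 = 8, so Jomo's payoff is 8 + 15.40 = 23.40.

23.40 hours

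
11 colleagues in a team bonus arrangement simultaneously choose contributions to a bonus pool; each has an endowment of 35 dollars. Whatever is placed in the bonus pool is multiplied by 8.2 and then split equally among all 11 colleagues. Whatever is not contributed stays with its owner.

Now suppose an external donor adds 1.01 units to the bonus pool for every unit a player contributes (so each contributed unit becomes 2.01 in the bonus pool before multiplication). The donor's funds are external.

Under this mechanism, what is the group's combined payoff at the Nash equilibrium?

6345.57 dollars

The effective private return per unit is now 8.2 × 2.01 / 11 = 1.4984 > 1, so every player's dominant strategy flips to full contribution.
So the Nash equilibrium is full contribution by all 11; the group earns 8.2 × 2.01 × 385 = 6345.57.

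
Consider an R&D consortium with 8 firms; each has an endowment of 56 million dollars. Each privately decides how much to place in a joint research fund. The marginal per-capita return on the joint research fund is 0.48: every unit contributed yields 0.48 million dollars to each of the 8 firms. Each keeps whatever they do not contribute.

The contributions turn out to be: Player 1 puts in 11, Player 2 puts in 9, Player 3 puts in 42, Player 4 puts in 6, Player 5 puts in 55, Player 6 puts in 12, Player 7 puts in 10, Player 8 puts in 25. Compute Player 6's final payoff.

Total contributed: 11 + 9 + 42 + 6 + 55 + 12 + 10 + 25 = 170.
Each receives 0.48 × 170 = 81.60 from the joint research fund.
Player 6 keeps 56 − 12 = 44, so Player 6's payoff is 44 + 81.60 = 125.60.

125.60 million dollars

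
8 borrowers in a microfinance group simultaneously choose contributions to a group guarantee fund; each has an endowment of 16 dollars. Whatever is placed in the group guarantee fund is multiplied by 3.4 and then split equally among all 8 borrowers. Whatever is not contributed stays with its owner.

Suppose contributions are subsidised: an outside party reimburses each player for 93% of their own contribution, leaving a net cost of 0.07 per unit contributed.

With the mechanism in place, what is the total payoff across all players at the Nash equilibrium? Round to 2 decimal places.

The effective private return per unit is now (3.4/8) / 0.07 = 6.0714 > 1, so every player's dominant strategy flips to full contribution.
At the Nash equilibrium everyone contributes 16. Group total payoff = 8 × (16 × 0.93 + 3.4 × 16) = 554.24.

554.24 dollars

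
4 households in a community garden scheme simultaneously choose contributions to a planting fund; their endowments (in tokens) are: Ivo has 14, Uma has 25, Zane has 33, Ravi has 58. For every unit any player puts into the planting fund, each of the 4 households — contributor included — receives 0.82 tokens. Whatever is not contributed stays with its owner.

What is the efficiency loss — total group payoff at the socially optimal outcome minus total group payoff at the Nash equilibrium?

296.40 tokens

The private return per contributed unit is 0.82 < 1 for everyone, so the Nash equilibrium is zero contribution and the group total is Σ E_j = 14 + 25 + 33 + 58 = 130.
Each contributed unit returns 3.280 to the group, so the social optimum is full contribution by everyone: group total = 3.280 × 130 = 426.40.
Efficiency loss = (3.280 − 1) × 130 = 296.40.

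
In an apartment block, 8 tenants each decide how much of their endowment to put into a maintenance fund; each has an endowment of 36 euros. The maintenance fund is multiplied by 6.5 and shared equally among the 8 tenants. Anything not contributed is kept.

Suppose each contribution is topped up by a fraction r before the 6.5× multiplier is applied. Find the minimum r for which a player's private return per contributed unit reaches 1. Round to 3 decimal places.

0.231

With matching at rate r, one contributed unit becomes (1 + r) in the maintenance fund and returns 6.5 × (1 + r) / 8 to the contributor.
Setting this equal to 1: 1 + r = 8/6.5 = 1.2308.
So the minimum matching rate is r = 1.2308 − 1 = 0.231.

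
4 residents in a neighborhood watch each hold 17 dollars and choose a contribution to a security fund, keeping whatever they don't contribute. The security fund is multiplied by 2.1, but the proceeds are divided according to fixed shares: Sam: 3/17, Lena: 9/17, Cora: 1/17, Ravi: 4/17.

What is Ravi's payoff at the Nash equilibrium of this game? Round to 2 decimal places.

25.40 dollars

A player with share s gets back 2.1·s per unit contributed, so full contribution is dominant for anyone with s > 1/2.1 = 0.4762 and zero contribution is dominant for anyone below.
Lena alone (share 9/17) is above the threshold, contributing 17; the remaining 3 contribute 0. Total contributed: 17.
Ravi keeps 17 and receives 2.1 × 17 × 4/17 = 8.40 from the security fund, for a payoff of 25.40.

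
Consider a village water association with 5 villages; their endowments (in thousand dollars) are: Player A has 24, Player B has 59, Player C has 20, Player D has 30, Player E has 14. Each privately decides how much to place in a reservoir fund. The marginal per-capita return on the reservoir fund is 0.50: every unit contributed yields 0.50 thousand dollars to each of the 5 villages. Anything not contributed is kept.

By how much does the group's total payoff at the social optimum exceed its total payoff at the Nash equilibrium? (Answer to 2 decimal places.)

220.50 thousand dollars

The private return per contributed unit is 0.50 < 1 for everyone, so the Nash equilibrium is zero contribution and the group total is Σ E_j = 24 + 59 + 20 + 30 + 14 = 147.
Each contributed unit returns 2.500 to the group, so the social optimum is full contribution by everyone: group total = 2.500 × 147 = 367.50.
Efficiency loss = (2.500 − 1) × 147 = 220.50.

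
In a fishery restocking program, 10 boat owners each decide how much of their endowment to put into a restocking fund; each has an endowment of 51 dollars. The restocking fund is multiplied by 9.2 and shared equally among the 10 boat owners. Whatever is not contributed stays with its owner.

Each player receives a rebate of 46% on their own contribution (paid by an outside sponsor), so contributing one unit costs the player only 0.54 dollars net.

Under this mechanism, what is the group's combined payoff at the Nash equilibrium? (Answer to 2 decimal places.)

4926.60 dollars

The effective private return per unit is now (9.2/10) / 0.54 = 1.7037 > 1, so every player's dominant strategy flips to full contribution.
At the Nash equilibrium everyone contributes 51. Group total payoff = 10 × (51 × 0.46 + 9.2 × 51) = 4926.60.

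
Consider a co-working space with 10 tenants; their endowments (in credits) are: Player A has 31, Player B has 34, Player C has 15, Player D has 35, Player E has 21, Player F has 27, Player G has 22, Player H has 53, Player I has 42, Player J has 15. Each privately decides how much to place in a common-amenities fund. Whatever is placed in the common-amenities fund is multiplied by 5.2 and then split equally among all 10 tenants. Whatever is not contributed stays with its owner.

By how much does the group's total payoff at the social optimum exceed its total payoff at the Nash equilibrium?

The private return per contributed unit is 5.2/10 = 0.5200 < 1 for every player regardless of endowment, so the Nash equilibrium is zero contribution and the group total is Σ E_j = 31 + 34 + 15 + 35 + 21 + 27 + 22 + 53 + 42 + 15 = 295.
Each contributed unit returns 5.200 to the group, so the social optimum is full contribution by everyone: group total = 5.200 × 295 = 1534.00.
Efficiency loss = (5.200 − 1) × 295 = 1239.00.

1239.00 credits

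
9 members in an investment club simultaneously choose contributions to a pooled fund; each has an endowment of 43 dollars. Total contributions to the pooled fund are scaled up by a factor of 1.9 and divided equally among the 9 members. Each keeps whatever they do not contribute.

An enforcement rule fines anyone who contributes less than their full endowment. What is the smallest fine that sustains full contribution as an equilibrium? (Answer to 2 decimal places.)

Given the others contribute fully, the best deviation is to contribute 0 (any partial contribution still incurs the fine and gives up units whose private return 0.2111 is below 1).
Deviating from 43 to 0 saves 43 dollars but forfeits the deviator's share of the drop in the pooled fund: 1.9/9 × 43 = 9.08.
So the deviation gain is 43 − 9.08 = 33.92, and the fine must be at least 33.92 dollars to wipe it out.

33.92 dollars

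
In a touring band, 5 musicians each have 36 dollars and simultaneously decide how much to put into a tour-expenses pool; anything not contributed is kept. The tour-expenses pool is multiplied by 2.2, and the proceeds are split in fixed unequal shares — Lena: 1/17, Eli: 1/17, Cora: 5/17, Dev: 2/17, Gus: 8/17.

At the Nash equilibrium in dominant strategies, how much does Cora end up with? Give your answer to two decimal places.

59.29 dollars

Each unit j contributes comes back to j as 2.2 × (j's share), so j prefers to contribute only if that share exceeds 1/2.2 = 0.4545; otherwise keeping the unit dominates.
The only share above 0.4545 is Gus's 8/17, contributing 36; the remaining 4 contribute 0. Total contributed: 36.
Cora keeps 36 and receives 2.2 × 36 × 5/17 = 23.29 from the tour-expenses pool, for a payoff of 59.29.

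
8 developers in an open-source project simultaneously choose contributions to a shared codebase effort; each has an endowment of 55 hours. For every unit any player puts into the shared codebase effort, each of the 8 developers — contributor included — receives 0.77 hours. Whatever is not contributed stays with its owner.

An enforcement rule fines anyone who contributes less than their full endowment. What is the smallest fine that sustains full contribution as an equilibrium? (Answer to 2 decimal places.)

12.65 hours

Given the others contribute fully, the best deviation is to contribute 0 (any partial contribution still incurs the fine and gives up units whose private return 0.77 is below 1).
Deviating from 55 to 0 saves 55 hours but forfeits the deviator's share of the drop in the shared codebase effort: 0.77 × 55 = 42.35.
So the deviation gain is 55 − 42.35 = 12.65, and the fine must be at least 12.65 hours to wipe it out.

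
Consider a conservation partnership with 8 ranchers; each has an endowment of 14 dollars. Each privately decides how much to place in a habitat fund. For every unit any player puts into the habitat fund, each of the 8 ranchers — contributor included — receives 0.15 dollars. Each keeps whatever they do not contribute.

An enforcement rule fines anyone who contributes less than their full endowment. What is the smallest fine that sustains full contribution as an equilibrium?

11.90 dollars

Given the others contribute fully, the best deviation is to contribute 0 (any partial contribution still incurs the fine and gives up units whose private return 0.15 is below 1).
Deviating from 14 to 0 saves 14 dollars but forfeits the deviator's share of the drop in the habitat fund: 0.15 × 14 = 2.10.
So the deviation gain is 14 − 2.10 = 11.90, and the fine must be at least 11.90 dollars to wipe it out.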